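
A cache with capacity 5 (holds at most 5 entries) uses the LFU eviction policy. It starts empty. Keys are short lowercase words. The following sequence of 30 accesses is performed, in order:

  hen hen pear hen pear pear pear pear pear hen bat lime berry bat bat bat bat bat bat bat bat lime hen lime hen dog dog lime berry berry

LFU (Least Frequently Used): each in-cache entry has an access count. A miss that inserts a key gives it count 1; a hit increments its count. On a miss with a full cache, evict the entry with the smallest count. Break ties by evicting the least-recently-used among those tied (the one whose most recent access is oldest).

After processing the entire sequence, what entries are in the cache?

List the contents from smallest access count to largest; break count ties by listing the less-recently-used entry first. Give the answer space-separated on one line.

LFU simulation (capacity=5):
  1. access hen: MISS. Cache: [hen(c=1)]
  2. access hen: HIT, count now 2. Cache: [hen(c=2)]
  3. access pear: MISS. Cache: [pear(c=1) hen(c=2)]
  4. access hen: HIT, count now 3. Cache: [pear(c=1) hen(c=3)]
  5. access pear: HIT, count now 2. Cache: [pear(c=2) hen(c=3)]
  6. access pear: HIT, count now 3. Cache: [hen(c=3) pear(c=3)]
  7. access pear: HIT, count now 4. Cache: [hen(c=3) pear(c=4)]
  8. access pear: HIT, count now 5. Cache: [hen(c=3) pear(c=5)]
  9. access pear: HIT, count now 6. Cache: [hen(c=3) pear(c=6)]
  10. access hen: HIT, count now 4. Cache: [hen(c=4) pear(c=6)]
  11. access bat: MISS. Cache: [bat(c=1) hen(c=4) pear(c=6)]
  12. access lime: MISS. Cache: [bat(c=1) lime(c=1) hen(c=4) pear(c=6)]
  13. access berry: MISS. Cache: [bat(c=1) lime(c=1) berry(c=1) hen(c=4) pear(c=6)]
  14. access bat: HIT, count now 2. Cache: [lime(c=1) berry(c=1) bat(c=2) hen(c=4) pear(c=6)]
  15. access bat: HIT, count now 3. Cache: [lime(c=1) berry(c=1) bat(c=3) hen(c=4) pear(c=6)]
  16. access bat: HIT, count now 4. Cache: [lime(c=1) berry(c=1) hen(c=4) bat(c=4) pear(c=6)]
  17. access bat: HIT, count now 5. Cache: [lime(c=1) berry(c=1) hen(c=4) bat(c=5) pear(c=6)]
  18. access bat: HIT, count now 6. Cache: [lime(c=1) berry(c=1) hen(c=4) pear(c=6) bat(c=6)]
  19. access bat: HIT, count now 7. Cache: [lime(c=1) berry(c=1) hen(c=4) pear(c=6) bat(c=7)]
  20. access bat: HIT, count now 8. Cache: [lime(c=1) berry(c=1) hen(c=4) pear(c=6) bat(c=8)]
  21. access bat: HIT, count now 9. Cache: [lime(c=1) berry(c=1) hen(c=4) pear(c=6) bat(c=9)]
  22. access lime: HIT, count now 2. Cache: [berry(c=1) lime(c=2) hen(c=4) pear(c=6) bat(c=9)]
  23. access hen: HIT, count now 5. Cache: [berry(c=1) lime(c=2) hen(c=5) pear(c=6) bat(c=9)]
  24. access lime: HIT, count now 3. Cache: [berry(c=1) lime(c=3) hen(c=5) pear(c=6) bat(c=9)]
  25. access hen: HIT, count now 6. Cache: [berry(c=1) lime(c=3) pear(c=6) hen(c=6) bat(c=9)]
  26. access dog: MISS, evict berry(c=1). Cache: [dog(c=1) lime(c=3) pear(c=6) hen(c=6) bat(c=9)]
  27. access dog: HIT, count now 2. Cache: [dog(c=2) lime(c=3) pear(c=6) hen(c=6) bat(c=9)]
  28. access lime: HIT, count now 4. Cache: [dog(c=2) lime(c=4) pear(c=6) hen(c=6) bat(c=9)]
  29. access berry: MISS, evict dog(c=2). Cache: [berry(c=1) lime(c=4) pear(c=6) hen(c=6) bat(c=9)]
  30. access berry: HIT, count now 2. Cache: [berry(c=2) lime(c=4) pear(c=6) hen(c=6) bat(c=9)]
Total: 23 hits, 7 misses, 2 evictions

Answer: berry lime pear hen bat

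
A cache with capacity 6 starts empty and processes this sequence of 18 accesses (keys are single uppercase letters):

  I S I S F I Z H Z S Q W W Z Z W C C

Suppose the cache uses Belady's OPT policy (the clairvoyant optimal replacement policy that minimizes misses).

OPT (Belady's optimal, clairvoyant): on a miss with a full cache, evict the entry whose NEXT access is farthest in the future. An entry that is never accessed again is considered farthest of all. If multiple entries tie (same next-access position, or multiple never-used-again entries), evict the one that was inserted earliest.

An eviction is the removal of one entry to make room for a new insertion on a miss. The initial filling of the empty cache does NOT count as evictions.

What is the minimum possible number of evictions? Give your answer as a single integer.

Answer: 2

Derivation:
OPT (Belady) simulation (capacity=6):
  1. access I: MISS. Cache: [I]
  2. access S: MISS. Cache: [I S]
  3. access I: HIT. Next use of I: step 6. Cache: [I S]
  4. access S: HIT. Next use of S: step 10. Cache: [I S]
  5. access F: MISS. Cache: [I S F]
  6. access I: HIT. Next use of I: never. Cache: [I S F]
  7. access Z: MISS. Cache: [I S F Z]
  8. access H: MISS. Cache: [I S F Z H]
  9. access Z: HIT. Next use of Z: step 14. Cache: [I S F Z H]
  10. access S: HIT. Next use of S: never. Cache: [I S F Z H]
  11. access Q: MISS. Cache: [I S F Z H Q]
  12. access W: MISS, evict I (next use: never). Cache: [S F Z H Q W]
  13. access W: HIT. Next use of W: step 16. Cache: [S F Z H Q W]
  14. access Z: HIT. Next use of Z: step 15. Cache: [S F Z H Q W]
  15. access Z: HIT. Next use of Z: never. Cache: [S F Z H Q W]
  16. access W: HIT. Next use of W: never. Cache: [S F Z H Q W]
  17. access C: MISS, evict S (next use: never). Cache: [F Z H Q W C]
  18. access C: HIT. Next use of C: never. Cache: [F Z H Q W C]
Total: 10 hits, 8 misses, 2 evictions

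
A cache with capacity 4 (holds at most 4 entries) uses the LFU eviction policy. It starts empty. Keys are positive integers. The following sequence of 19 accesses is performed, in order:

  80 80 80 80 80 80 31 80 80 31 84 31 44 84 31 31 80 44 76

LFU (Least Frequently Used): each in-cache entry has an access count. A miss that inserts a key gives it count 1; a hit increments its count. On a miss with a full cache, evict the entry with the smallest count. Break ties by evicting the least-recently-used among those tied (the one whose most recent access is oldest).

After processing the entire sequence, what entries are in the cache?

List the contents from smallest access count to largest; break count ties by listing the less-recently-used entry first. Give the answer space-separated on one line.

Answer: 76 44 31 80

Derivation:
LFU simulation (capacity=4):
  1. access 80: MISS. Cache: [80(c=1)]
  2. access 80: HIT, count now 2. Cache: [80(c=2)]
  3. access 80: HIT, count now 3. Cache: [80(c=3)]
  4. access 80: HIT, count now 4. Cache: [80(c=4)]
  5. access 80: HIT, count now 5. Cache: [80(c=5)]
  6. access 80: HIT, count now 6. Cache: [80(c=6)]
  7. access 31: MISS. Cache: [31(c=1) 80(c=6)]
  8. access 80: HIT, count now 7. Cache: [31(c=1) 80(c=7)]
  9. access 80: HIT, count now 8. Cache: [31(c=1) 80(c=8)]
  10. access 31: HIT, count now 2. Cache: [31(c=2) 80(c=8)]
  11. access 84: MISS. Cache: [84(c=1) 31(c=2) 80(c=8)]
  12. access 31: HIT, count now 3. Cache: [84(c=1) 31(c=3) 80(c=8)]
  13. access 44: MISS. Cache: [84(c=1) 44(c=1) 31(c=3) 80(c=8)]
  14. access 84: HIT, count now 2. Cache: [44(c=1) 84(c=2) 31(c=3) 80(c=8)]
  15. access 31: HIT, count now 4. Cache: [44(c=1) 84(c=2) 31(c=4) 80(c=8)]
  16. access 31: HIT, count now 5. Cache: [44(c=1) 84(c=2) 31(c=5) 80(c=8)]
  17. access 80: HIT, count now 9. Cache: [44(c=1) 84(c=2) 31(c=5) 80(c=9)]
  18. access 44: HIT, count now 2. Cache: [84(c=2) 44(c=2) 31(c=5) 80(c=9)]
  19. access 76: MISS, evict 84(c=2). Cache: [76(c=1) 44(c=2) 31(c=5) 80(c=9)]
Total: 14 hits, 5 misses, 1 evictions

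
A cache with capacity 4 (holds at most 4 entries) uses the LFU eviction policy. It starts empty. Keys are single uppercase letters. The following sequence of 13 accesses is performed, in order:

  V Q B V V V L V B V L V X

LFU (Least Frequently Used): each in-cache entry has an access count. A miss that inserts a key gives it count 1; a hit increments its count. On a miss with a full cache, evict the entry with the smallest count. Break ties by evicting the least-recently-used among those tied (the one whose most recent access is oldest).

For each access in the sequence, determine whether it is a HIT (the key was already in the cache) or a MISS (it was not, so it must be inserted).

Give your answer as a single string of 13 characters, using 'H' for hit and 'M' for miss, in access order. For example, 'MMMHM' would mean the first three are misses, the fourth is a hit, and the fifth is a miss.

Answer: MMMHHHMHHHHHM

Derivation:
LFU simulation (capacity=4):
  1. access V: MISS. Cache: [V(c=1)]
  2. access Q: MISS. Cache: [V(c=1) Q(c=1)]
  3. access B: MISS. Cache: [V(c=1) Q(c=1) B(c=1)]
  4. access V: HIT, count now 2. Cache: [Q(c=1) B(c=1) V(c=2)]
  5. access V: HIT, count now 3. Cache: [Q(c=1) B(c=1) V(c=3)]
  6. access V: HIT, count now 4. Cache: [Q(c=1) B(c=1) V(c=4)]
  7. access L: MISS. Cache: [Q(c=1) B(c=1) L(c=1) V(c=4)]
  8. access V: HIT, count now 5. Cache: [Q(c=1) B(c=1) L(c=1) V(c=5)]
  9. access B: HIT, count now 2. Cache: [Q(c=1) L(c=1) B(c=2) V(c=5)]
  10. access V: HIT, count now 6. Cache: [Q(c=1) L(c=1) B(c=2) V(c=6)]
  11. access L: HIT, count now 2. Cache: [Q(c=1) B(c=2) L(c=2) V(c=6)]
  12. access V: HIT, count now 7. Cache: [Q(c=1) B(c=2) L(c=2) V(c=7)]
  13. access X: MISS, evict Q(c=1). Cache: [X(c=1) B(c=2) L(c=2) V(c=7)]
Total: 8 hits, 5 misses, 1 evictions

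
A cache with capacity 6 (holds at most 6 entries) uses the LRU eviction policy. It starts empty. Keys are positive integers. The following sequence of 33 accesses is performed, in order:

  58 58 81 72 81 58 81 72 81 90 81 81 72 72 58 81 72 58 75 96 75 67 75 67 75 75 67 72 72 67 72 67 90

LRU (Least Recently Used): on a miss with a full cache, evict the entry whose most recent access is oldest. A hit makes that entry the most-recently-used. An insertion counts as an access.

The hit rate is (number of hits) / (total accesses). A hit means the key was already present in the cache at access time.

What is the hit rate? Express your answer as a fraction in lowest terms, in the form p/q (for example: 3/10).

Answer: 25/33

Derivation:
LRU simulation (capacity=6):
  1. access 58: MISS. Cache (LRU->MRU): [58]
  2. access 58: HIT. Cache (LRU->MRU): [58]
  3. access 81: MISS. Cache (LRU->MRU): [58 81]
  4. access 72: MISS. Cache (LRU->MRU): [58 81 72]
  5. access 81: HIT. Cache (LRU->MRU): [58 72 81]
  6. access 58: HIT. Cache (LRU->MRU): [72 81 58]
  7. access 81: HIT. Cache (LRU->MRU): [72 58 81]
  8. access 72: HIT. Cache (LRU->MRU): [58 81 72]
  9. access 81: HIT. Cache (LRU->MRU): [58 72 81]
  10. access 90: MISS. Cache (LRU->MRU): [58 72 81 90]
  11. access 81: HIT. Cache (LRU->MRU): [58 72 90 81]
  12. access 81: HIT. Cache (LRU->MRU): [58 72 90 81]
  13. access 72: HIT. Cache (LRU->MRU): [58 90 81 72]
  14. access 72: HIT. Cache (LRU->MRU): [58 90 81 72]
  15. access 58: HIT. Cache (LRU->MRU): [90 81 72 58]
  16. access 81: HIT. Cache (LRU->MRU): [90 72 58 81]
  17. access 72: HIT. Cache (LRU->MRU): [90 58 81 72]
  18. access 58: HIT. Cache (LRU->MRU): [90 81 72 58]
  19. access 75: MISS. Cache (LRU->MRU): [90 81 72 58 75]
  20. access 96: MISS. Cache (LRU->MRU): [90 81 72 58 75 96]
  21. access 75: HIT. Cache (LRU->MRU): [90 81 72 58 96 75]
  22. access 67: MISS, evict 90. Cache (LRU->MRU): [81 72 58 96 75 67]
  23. access 75: HIT. Cache (LRU->MRU): [81 72 58 96 67 75]
  24. access 67: HIT. Cache (LRU->MRU): [81 72 58 96 75 67]
  25. access 75: HIT. Cache (LRU->MRU): [81 72 58 96 67 75]
  26. access 75: HIT. Cache (LRU->MRU): [81 72 58 96 67 75]
  27. access 67: HIT. Cache (LRU->MRU): [81 72 58 96 75 67]
  28. access 72: HIT. Cache (LRU->MRU): [81 58 96 75 67 72]
  29. access 72: HIT. Cache (LRU->MRU): [81 58 96 75 67 72]
  30. access 67: HIT. Cache (LRU->MRU): [81 58 96 75 72 67]
  31. access 72: HIT. Cache (LRU->MRU): [81 58 96 75 67 72]
  32. access 67: HIT. Cache (LRU->MRU): [81 58 96 75 72 67]
  33. access 90: MISS, evict 81. Cache (LRU->MRU): [58 96 75 72 67 90]
Total: 25 hits, 8 misses, 2 evictions

Hit rate = 25/33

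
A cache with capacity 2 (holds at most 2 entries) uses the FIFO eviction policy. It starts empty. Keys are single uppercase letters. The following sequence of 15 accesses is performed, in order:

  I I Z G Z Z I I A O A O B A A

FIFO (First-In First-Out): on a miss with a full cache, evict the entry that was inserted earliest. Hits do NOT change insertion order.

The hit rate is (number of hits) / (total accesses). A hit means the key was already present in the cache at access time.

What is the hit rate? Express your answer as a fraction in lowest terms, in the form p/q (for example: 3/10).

Answer: 7/15

Derivation:
FIFO simulation (capacity=2):
  1. access I: MISS. Cache (old->new): [I]
  2. access I: HIT. Cache (old->new): [I]
  3. access Z: MISS. Cache (old->new): [I Z]
  4. access G: MISS, evict I. Cache (old->new): [Z G]
  5. access Z: HIT. Cache (old->new): [Z G]
  6. access Z: HIT. Cache (old->new): [Z G]
  7. access I: MISS, evict Z. Cache (old->new): [G I]
  8. access I: HIT. Cache (old->new): [G I]
  9. access A: MISS, evict G. Cache (old->new): [I A]
  10. access O: MISS, evict I. Cache (old->new): [A O]
  11. access A: HIT. Cache (old->new): [A O]
  12. access O: HIT. Cache (old->new): [A O]
  13. access B: MISS, evict A. Cache (old->new): [O B]
  14. access A: MISS, evict O. Cache (old->new): [B A]
  15. access A: HIT. Cache (old->new): [B A]
Total: 7 hits, 8 misses, 6 evictions

Hit rate = 7/15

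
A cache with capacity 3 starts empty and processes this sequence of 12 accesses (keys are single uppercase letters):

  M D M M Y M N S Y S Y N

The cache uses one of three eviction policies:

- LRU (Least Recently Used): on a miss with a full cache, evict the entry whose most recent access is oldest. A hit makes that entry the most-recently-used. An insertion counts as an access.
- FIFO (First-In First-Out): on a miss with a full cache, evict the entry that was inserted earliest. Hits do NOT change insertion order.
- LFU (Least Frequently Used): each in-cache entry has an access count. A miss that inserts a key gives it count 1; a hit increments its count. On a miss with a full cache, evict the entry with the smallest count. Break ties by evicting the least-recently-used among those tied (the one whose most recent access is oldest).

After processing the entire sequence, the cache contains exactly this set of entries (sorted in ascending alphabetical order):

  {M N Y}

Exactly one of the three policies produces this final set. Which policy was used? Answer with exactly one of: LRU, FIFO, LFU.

Simulating under each policy and comparing final sets:
  LRU: final set = {N S Y} -> differs
  FIFO: final set = {N S Y} -> differs
  LFU: final set = {M N Y} -> MATCHES target
Only LFU produces the target set.

Answer: LFU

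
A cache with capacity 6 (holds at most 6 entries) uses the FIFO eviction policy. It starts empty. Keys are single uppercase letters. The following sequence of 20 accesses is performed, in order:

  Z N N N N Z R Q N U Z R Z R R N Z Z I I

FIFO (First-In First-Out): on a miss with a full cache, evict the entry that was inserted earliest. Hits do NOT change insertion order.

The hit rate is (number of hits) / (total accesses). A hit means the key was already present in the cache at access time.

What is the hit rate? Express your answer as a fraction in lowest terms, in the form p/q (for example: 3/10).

FIFO simulation (capacity=6):
  1. access Z: MISS. Cache (old->new): [Z]
  2. access N: MISS. Cache (old->new): [Z N]
  3. access N: HIT. Cache (old->new): [Z N]
  4. access N: HIT. Cache (old->new): [Z N]
  5. access N: HIT. Cache (old->new): [Z N]
  6. access Z: HIT. Cache (old->new): [Z N]
  7. access R: MISS. Cache (old->new): [Z N R]
  8. access Q: MISS. Cache (old->new): [Z N R Q]
  9. access N: HIT. Cache (old->new): [Z N R Q]
  10. access U: MISS. Cache (old->new): [Z N R Q U]
  11. access Z: HIT. Cache (old->new): [Z N R Q U]
  12. access R: HIT. Cache (old->new): [Z N R Q U]
  13. access Z: HIT. Cache (old->new): [Z N R Q U]
  14. access R: HIT. Cache (old->new): [Z N R Q U]
  15. access R: HIT. Cache (old->new): [Z N R Q U]
  16. access N: HIT. Cache (old->new): [Z N R Q U]
  17. access Z: HIT. Cache (old->new): [Z N R Q U]
  18. access Z: HIT. Cache (old->new): [Z N R Q U]
  19. access I: MISS. Cache (old->new): [Z N R Q U I]
  20. access I: HIT. Cache (old->new): [Z N R Q U I]
Total: 14 hits, 6 misses, 0 evictions

Hit rate = 14/20 = 7/10

Answer: 7/10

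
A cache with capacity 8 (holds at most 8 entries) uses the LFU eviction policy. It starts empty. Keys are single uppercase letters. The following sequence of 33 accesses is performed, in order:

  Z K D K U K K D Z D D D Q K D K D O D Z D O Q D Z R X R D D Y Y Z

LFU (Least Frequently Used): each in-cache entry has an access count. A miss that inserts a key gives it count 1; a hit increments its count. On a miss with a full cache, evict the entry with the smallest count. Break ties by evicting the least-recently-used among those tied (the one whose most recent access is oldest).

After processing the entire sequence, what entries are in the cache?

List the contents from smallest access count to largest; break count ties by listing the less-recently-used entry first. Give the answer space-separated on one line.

LFU simulation (capacity=8):
  1. access Z: MISS. Cache: [Z(c=1)]
  2. access K: MISS. Cache: [Z(c=1) K(c=1)]
  3. access D: MISS. Cache: [Z(c=1) K(c=1) D(c=1)]
  4. access K: HIT, count now 2. Cache: [Z(c=1) D(c=1) K(c=2)]
  5. access U: MISS. Cache: [Z(c=1) D(c=1) U(c=1) K(c=2)]
  6. access K: HIT, count now 3. Cache: [Z(c=1) D(c=1) U(c=1) K(c=3)]
  7. access K: HIT, count now 4. Cache: [Z(c=1) D(c=1) U(c=1) K(c=4)]
  8. access D: HIT, count now 2. Cache: [Z(c=1) U(c=1) D(c=2) K(c=4)]
  9. access Z: HIT, count now 2. Cache: [U(c=1) D(c=2) Z(c=2) K(c=4)]
  10. access D: HIT, count now 3. Cache: [U(c=1) Z(c=2) D(c=3) K(c=4)]
  11. access D: HIT, count now 4. Cache: [U(c=1) Z(c=2) K(c=4) D(c=4)]
  12. access D: HIT, count now 5. Cache: [U(c=1) Z(c=2) K(c=4) D(c=5)]
  13. access Q: MISS. Cache: [U(c=1) Q(c=1) Z(c=2) K(c=4) D(c=5)]
  14. access K: HIT, count now 5. Cache: [U(c=1) Q(c=1) Z(c=2) D(c=5) K(c=5)]
  15. access D: HIT, count now 6. Cache: [U(c=1) Q(c=1) Z(c=2) K(c=5) D(c=6)]
  16. access K: HIT, count now 6. Cache: [U(c=1) Q(c=1) Z(c=2) D(c=6) K(c=6)]
  17. access D: HIT, count now 7. Cache: [U(c=1) Q(c=1) Z(c=2) K(c=6) D(c=7)]
  18. access O: MISS. Cache: [U(c=1) Q(c=1) O(c=1) Z(c=2) K(c=6) D(c=7)]
  19. access D: HIT, count now 8. Cache: [U(c=1) Q(c=1) O(c=1) Z(c=2) K(c=6) D(c=8)]
  20. access Z: HIT, count now 3. Cache: [U(c=1) Q(c=1) O(c=1) Z(c=3) K(c=6) D(c=8)]
  21. access D: HIT, count now 9. Cache: [U(c=1) Q(c=1) O(c=1) Z(c=3) K(c=6) D(c=9)]
  22. access O: HIT, count now 2. Cache: [U(c=1) Q(c=1) O(c=2) Z(c=3) K(c=6) D(c=9)]
  23. access Q: HIT, count now 2. Cache: [U(c=1) O(c=2) Q(c=2) Z(c=3) K(c=6) D(c=9)]
  24. access D: HIT, count now 10. Cache: [U(c=1) O(c=2) Q(c=2) Z(c=3) K(c=6) D(c=10)]
  25. access Z: HIT, count now 4. Cache: [U(c=1) O(c=2) Q(c=2) Z(c=4) K(c=6) D(c=10)]
  26. access R: MISS. Cache: [U(c=1) R(c=1) O(c=2) Q(c=2) Z(c=4) K(c=6) D(c=10)]
  27. access X: MISS. Cache: [U(c=1) R(c=1) X(c=1) O(c=2) Q(c=2) Z(c=4) K(c=6) D(c=10)]
  28. access R: HIT, count now 2. Cache: [U(c=1) X(c=1) O(c=2) Q(c=2) R(c=2) Z(c=4) K(c=6) D(c=10)]
  29. access D: HIT, count now 11. Cache: [U(c=1) X(c=1) O(c=2) Q(c=2) R(c=2) Z(c=4) K(c=6) D(c=11)]
  30. access D: HIT, count now 12. Cache: [U(c=1) X(c=1) O(c=2) Q(c=2) R(c=2) Z(c=4) K(c=6) D(c=12)]
  31. access Y: MISS, evict U(c=1). Cache: [X(c=1) Y(c=1) O(c=2) Q(c=2) R(c=2) Z(c=4) K(c=6) D(c=12)]
  32. access Y: HIT, count now 2. Cache: [X(c=1) O(c=2) Q(c=2) R(c=2) Y(c=2) Z(c=4) K(c=6) D(c=12)]
  33. access Z: HIT, count now 5. Cache: [X(c=1) O(c=2) Q(c=2) R(c=2) Y(c=2) Z(c=5) K(c=6) D(c=12)]
Total: 24 hits, 9 misses, 1 evictions

Answer: X O Q R Y Z K D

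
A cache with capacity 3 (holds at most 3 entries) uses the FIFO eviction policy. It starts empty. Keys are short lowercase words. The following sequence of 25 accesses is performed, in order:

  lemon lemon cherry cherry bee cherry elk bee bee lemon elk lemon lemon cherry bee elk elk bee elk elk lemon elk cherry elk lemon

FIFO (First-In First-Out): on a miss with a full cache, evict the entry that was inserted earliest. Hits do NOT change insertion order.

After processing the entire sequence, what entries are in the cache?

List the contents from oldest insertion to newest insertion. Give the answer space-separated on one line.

FIFO simulation (capacity=3):
  1. access lemon: MISS. Cache (old->new): [lemon]
  2. access lemon: HIT. Cache (old->new): [lemon]
  3. access cherry: MISS. Cache (old->new): [lemon cherry]
  4. access cherry: HIT. Cache (old->new): [lemon cherry]
  5. access bee: MISS. Cache (old->new): [lemon cherry bee]
  6. access cherry: HIT. Cache (old->new): [lemon cherry bee]
  7. access elk: MISS, evict lemon. Cache (old->new): [cherry bee elk]
  8. access bee: HIT. Cache (old->new): [cherry bee elk]
  9. access bee: HIT. Cache (old->new): [cherry bee elk]
  10. access lemon: MISS, evict cherry. Cache (old->new): [bee elk lemon]
  11. access elk: HIT. Cache (old->new): [bee elk lemon]
  12. access lemon: HIT. Cache (old->new): [bee elk lemon]
  13. access lemon: HIT. Cache (old->new): [bee elk lemon]
  14. access cherry: MISS, evict bee. Cache (old->new): [elk lemon cherry]
  15. access bee: MISS, evict elk. Cache (old->new): [lemon cherry bee]
  16. access elk: MISS, evict lemon. Cache (old->new): [cherry bee elk]
  17. access elk: HIT. Cache (old->new): [cherry bee elk]
  18. access bee: HIT. Cache (old->new): [cherry bee elk]
  19. access elk: HIT. Cache (old->new): [cherry bee elk]
  20. access elk: HIT. Cache (old->new): [cherry bee elk]
  21. access lemon: MISS, evict cherry. Cache (old->new): [bee elk lemon]
  22. access elk: HIT. Cache (old->new): [bee elk lemon]
  23. access cherry: MISS, evict bee. Cache (old->new): [elk lemon cherry]
  24. access elk: HIT. Cache (old->new): [elk lemon cherry]
  25. access lemon: HIT. Cache (old->new): [elk lemon cherry]
Total: 15 hits, 10 misses, 7 evictions

Answer: elk lemon cherry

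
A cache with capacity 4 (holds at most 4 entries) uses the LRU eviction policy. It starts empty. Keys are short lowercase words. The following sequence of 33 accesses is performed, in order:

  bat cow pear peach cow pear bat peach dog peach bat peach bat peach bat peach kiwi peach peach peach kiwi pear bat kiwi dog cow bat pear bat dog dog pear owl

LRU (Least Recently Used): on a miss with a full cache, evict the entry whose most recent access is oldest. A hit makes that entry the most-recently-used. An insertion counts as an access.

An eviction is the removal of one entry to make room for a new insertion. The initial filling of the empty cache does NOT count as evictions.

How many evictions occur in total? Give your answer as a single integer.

LRU simulation (capacity=4):
  1. access bat: MISS. Cache (LRU->MRU): [bat]
  2. access cow: MISS. Cache (LRU->MRU): [bat cow]
  3. access pear: MISS. Cache (LRU->MRU): [bat cow pear]
  4. access peach: MISS. Cache (LRU->MRU): [bat cow pear peach]
  5. access cow: HIT. Cache (LRU->MRU): [bat pear peach cow]
  6. access pear: HIT. Cache (LRU->MRU): [bat peach cow pear]
  7. access bat: HIT. Cache (LRU->MRU): [peach cow pear bat]
  8. access peach: HIT. Cache (LRU->MRU): [cow pear bat peach]
  9. access dog: MISS, evict cow. Cache (LRU->MRU): [pear bat peach dog]
  10. access peach: HIT. Cache (LRU->MRU): [pear bat dog peach]
  11. access bat: HIT. Cache (LRU->MRU): [pear dog peach bat]
  12. access peach: HIT. Cache (LRU->MRU): [pear dog bat peach]
  13. access bat: HIT. Cache (LRU->MRU): [pear dog peach bat]
  14. access peach: HIT. Cache (LRU->MRU): [pear dog bat peach]
  15. access bat: HIT. Cache (LRU->MRU): [pear dog peach bat]
  16. access peach: HIT. Cache (LRU->MRU): [pear dog bat peach]
  17. access kiwi: MISS, evict pear. Cache (LRU->MRU): [dog bat peach kiwi]
  18. access peach: HIT. Cache (LRU->MRU): [dog bat kiwi peach]
  19. access peach: HIT. Cache (LRU->MRU): [dog bat kiwi peach]
  20. access peach: HIT. Cache (LRU->MRU): [dog bat kiwi peach]
  21. access kiwi: HIT. Cache (LRU->MRU): [dog bat peach kiwi]
  22. access pear: MISS, evict dog. Cache (LRU->MRU): [bat peach kiwi pear]
  23. access bat: HIT. Cache (LRU->MRU): [peach kiwi pear bat]
  24. access kiwi: HIT. Cache (LRU->MRU): [peach pear bat kiwi]
  25. access dog: MISS, evict peach. Cache (LRU->MRU): [pear bat kiwi dog]
  26. access cow: MISS, evict pear. Cache (LRU->MRU): [bat kiwi dog cow]
  27. access bat: HIT. Cache (LRU->MRU): [kiwi dog cow bat]
  28. access pear: MISS, evict kiwi. Cache (LRU->MRU): [dog cow bat pear]
  29. access bat: HIT. Cache (LRU->MRU): [dog cow pear bat]
  30. access dog: HIT. Cache (LRU->MRU): [cow pear bat dog]
  31. access dog: HIT. Cache (LRU->MRU): [cow pear bat dog]
  32. access pear: HIT. Cache (LRU->MRU): [cow bat dog pear]
  33. access owl: MISS, evict cow. Cache (LRU->MRU): [bat dog pear owl]
Total: 22 hits, 11 misses, 7 evictions

Answer: 7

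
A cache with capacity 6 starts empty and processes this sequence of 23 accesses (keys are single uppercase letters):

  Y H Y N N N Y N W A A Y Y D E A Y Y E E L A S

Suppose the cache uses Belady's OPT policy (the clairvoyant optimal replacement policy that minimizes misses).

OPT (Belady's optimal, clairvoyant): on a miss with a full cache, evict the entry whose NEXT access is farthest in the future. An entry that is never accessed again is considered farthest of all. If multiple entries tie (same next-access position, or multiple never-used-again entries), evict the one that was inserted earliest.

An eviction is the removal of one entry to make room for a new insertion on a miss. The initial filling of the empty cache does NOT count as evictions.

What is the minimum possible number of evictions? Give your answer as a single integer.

Answer: 3

Derivation:
OPT (Belady) simulation (capacity=6):
  1. access Y: MISS. Cache: [Y]
  2. access H: MISS. Cache: [Y H]
  3. access Y: HIT. Next use of Y: step 7. Cache: [Y H]
  4. access N: MISS. Cache: [Y H N]
  5. access N: HIT. Next use of N: step 6. Cache: [Y H N]
  6. access N: HIT. Next use of N: step 8. Cache: [Y H N]
  7. access Y: HIT. Next use of Y: step 12. Cache: [Y H N]
  8. access N: HIT. Next use of N: never. Cache: [Y H N]
  9. access W: MISS. Cache: [Y H N W]
  10. access A: MISS. Cache: [Y H N W A]
  11. access A: HIT. Next use of A: step 16. Cache: [Y H N W A]
  12. access Y: HIT. Next use of Y: step 13. Cache: [Y H N W A]
  13. access Y: HIT. Next use of Y: step 17. Cache: [Y H N W A]
  14. access D: MISS. Cache: [Y H N W A D]
  15. access E: MISS, evict H (next use: never). Cache: [Y N W A D E]
  16. access A: HIT. Next use of A: step 22. Cache: [Y N W A D E]
  17. access Y: HIT. Next use of Y: step 18. Cache: [Y N W A D E]
  18. access Y: HIT. Next use of Y: never. Cache: [Y N W A D E]
  19. access E: HIT. Next use of E: step 20. Cache: [Y N W A D E]
  20. access E: HIT. Next use of E: never. Cache: [Y N W A D E]
  21. access L: MISS, evict Y (next use: never). Cache: [N W A D E L]
  22. access A: HIT. Next use of A: never. Cache: [N W A D E L]
  23. access S: MISS, evict N (next use: never). Cache: [W A D E L S]
Total: 14 hits, 9 misses, 3 evictions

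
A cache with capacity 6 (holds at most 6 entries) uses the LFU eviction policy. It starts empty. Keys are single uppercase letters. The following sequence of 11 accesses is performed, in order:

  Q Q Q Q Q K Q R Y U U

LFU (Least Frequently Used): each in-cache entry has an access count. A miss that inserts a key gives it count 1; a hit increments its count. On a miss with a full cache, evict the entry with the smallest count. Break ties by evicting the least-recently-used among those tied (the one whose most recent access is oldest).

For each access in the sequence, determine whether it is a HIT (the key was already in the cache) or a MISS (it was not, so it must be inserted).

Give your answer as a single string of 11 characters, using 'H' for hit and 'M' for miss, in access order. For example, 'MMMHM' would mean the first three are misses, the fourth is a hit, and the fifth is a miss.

LFU simulation (capacity=6):
  1. access Q: MISS. Cache: [Q(c=1)]
  2. access Q: HIT, count now 2. Cache: [Q(c=2)]
  3. access Q: HIT, count now 3. Cache: [Q(c=3)]
  4. access Q: HIT, count now 4. Cache: [Q(c=4)]
  5. access Q: HIT, count now 5. Cache: [Q(c=5)]
  6. access K: MISS. Cache: [K(c=1) Q(c=5)]
  7. access Q: HIT, count now 6. Cache: [K(c=1) Q(c=6)]
  8. access R: MISS. Cache: [K(c=1) R(c=1) Q(c=6)]
  9. access Y: MISS. Cache: [K(c=1) R(c=1) Y(c=1) Q(c=6)]
  10. access U: MISS. Cache: [K(c=1) R(c=1) Y(c=1) U(c=1) Q(c=6)]
  11. access U: HIT, count now 2. Cache: [K(c=1) R(c=1) Y(c=1) U(c=2) Q(c=6)]
Total: 6 hits, 5 misses, 0 evictions

Answer: MHHHHMHMMMH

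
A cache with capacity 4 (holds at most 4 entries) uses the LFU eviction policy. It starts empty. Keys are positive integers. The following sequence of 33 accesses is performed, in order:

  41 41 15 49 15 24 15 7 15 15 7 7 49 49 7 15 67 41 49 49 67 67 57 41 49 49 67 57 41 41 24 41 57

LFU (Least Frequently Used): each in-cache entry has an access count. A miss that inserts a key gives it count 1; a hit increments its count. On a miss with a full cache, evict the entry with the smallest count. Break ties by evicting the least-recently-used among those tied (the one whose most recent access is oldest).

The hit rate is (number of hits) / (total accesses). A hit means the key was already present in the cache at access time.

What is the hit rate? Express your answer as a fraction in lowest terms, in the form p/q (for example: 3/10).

Answer: 16/33

Derivation:
LFU simulation (capacity=4):
  1. access 41: MISS. Cache: [41(c=1)]
  2. access 41: HIT, count now 2. Cache: [41(c=2)]
  3. access 15: MISS. Cache: [15(c=1) 41(c=2)]
  4. access 49: MISS. Cache: [15(c=1) 49(c=1) 41(c=2)]
  5. access 15: HIT, count now 2. Cache: [49(c=1) 41(c=2) 15(c=2)]
  6. access 24: MISS. Cache: [49(c=1) 24(c=1) 41(c=2) 15(c=2)]
  7. access 15: HIT, count now 3. Cache: [49(c=1) 24(c=1) 41(c=2) 15(c=3)]
  8. access 7: MISS, evict 49(c=1). Cache: [24(c=1) 7(c=1) 41(c=2) 15(c=3)]
  9. access 15: HIT, count now 4. Cache: [24(c=1) 7(c=1) 41(c=2) 15(c=4)]
  10. access 15: HIT, count now 5. Cache: [24(c=1) 7(c=1) 41(c=2) 15(c=5)]
  11. access 7: HIT, count now 2. Cache: [24(c=1) 41(c=2) 7(c=2) 15(c=5)]
  12. access 7: HIT, count now 3. Cache: [24(c=1) 41(c=2) 7(c=3) 15(c=5)]
  13. access 49: MISS, evict 24(c=1). Cache: [49(c=1) 41(c=2) 7(c=3) 15(c=5)]
  14. access 49: HIT, count now 2. Cache: [41(c=2) 49(c=2) 7(c=3) 15(c=5)]
  15. access 7: HIT, count now 4. Cache: [41(c=2) 49(c=2) 7(c=4) 15(c=5)]
  16. access 15: HIT, count now 6. Cache: [41(c=2) 49(c=2) 7(c=4) 15(c=6)]
  17. access 67: MISS, evict 41(c=2). Cache: [67(c=1) 49(c=2) 7(c=4) 15(c=6)]
  18. access 41: MISS, evict 67(c=1). Cache: [41(c=1) 49(c=2) 7(c=4) 15(c=6)]
  19. access 49: HIT, count now 3. Cache: [41(c=1) 49(c=3) 7(c=4) 15(c=6)]
  20. access 49: HIT, count now 4. Cache: [41(c=1) 7(c=4) 49(c=4) 15(c=6)]
  21. access 67: MISS, evict 41(c=1). Cache: [67(c=1) 7(c=4) 49(c=4) 15(c=6)]
  22. access 67: HIT, count now 2. Cache: [67(c=2) 7(c=4) 49(c=4) 15(c=6)]
  23. access 57: MISS, evict 67(c=2). Cache: [57(c=1) 7(c=4) 49(c=4) 15(c=6)]
  24. access 41: MISS, evict 57(c=1). Cache: [41(c=1) 7(c=4) 49(c=4) 15(c=6)]
  25. access 49: HIT, count now 5. Cache: [41(c=1) 7(c=4) 49(c=5) 15(c=6)]
  26. access 49: HIT, count now 6. Cache: [41(c=1) 7(c=4) 15(c=6) 49(c=6)]
  27. access 67: MISS, evict 41(c=1). Cache: [67(c=1) 7(c=4) 15(c=6) 49(c=6)]
  28. access 57: MISS, evict 67(c=1). Cache: [57(c=1) 7(c=4) 15(c=6) 49(c=6)]
  29. access 41: MISS, evict 57(c=1). Cache: [41(c=1) 7(c=4) 15(c=6) 49(c=6)]
  30. access 41: HIT, count now 2. Cache: [41(c=2) 7(c=4) 15(c=6) 49(c=6)]
  31. access 24: MISS, evict 41(c=2). Cache: [24(c=1) 7(c=4) 15(c=6) 49(c=6)]
  32. access 41: MISS, evict 24(c=1). Cache: [41(c=1) 7(c=4) 15(c=6) 49(c=6)]
  33. access 57: MISS, evict 41(c=1). Cache: [57(c=1) 7(c=4) 15(c=6) 49(c=6)]
Total: 16 hits, 17 misses, 13 evictions

Hit rate = 16/33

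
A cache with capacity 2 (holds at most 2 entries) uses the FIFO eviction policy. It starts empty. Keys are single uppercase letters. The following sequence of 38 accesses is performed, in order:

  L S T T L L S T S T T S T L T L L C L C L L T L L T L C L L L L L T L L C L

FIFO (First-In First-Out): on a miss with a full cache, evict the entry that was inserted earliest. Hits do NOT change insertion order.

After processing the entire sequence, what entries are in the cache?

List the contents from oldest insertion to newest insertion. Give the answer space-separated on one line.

FIFO simulation (capacity=2):
  1. access L: MISS. Cache (old->new): [L]
  2. access S: MISS. Cache (old->new): [L S]
  3. access T: MISS, evict L. Cache (old->new): [S T]
  4. access T: HIT. Cache (old->new): [S T]
  5. access L: MISS, evict S. Cache (old->new): [T L]
  6. access L: HIT. Cache (old->new): [T L]
  7. access S: MISS, evict T. Cache (old->new): [L S]
  8. access T: MISS, evict L. Cache (old->new): [S T]
  9. access S: HIT. Cache (old->new): [S T]
  10. access T: HIT. Cache (old->new): [S T]
  11. access T: HIT. Cache (old->new): [S T]
  12. access S: HIT. Cache (old->new): [S T]
  13. access T: HIT. Cache (old->new): [S T]
  14. access L: MISS, evict S. Cache (old->new): [T L]
  15. access T: HIT. Cache (old->new): [T L]
  16. access L: HIT. Cache (old->new): [T L]
  17. access L: HIT. Cache (old->new): [T L]
  18. access C: MISS, evict T. Cache (old->new): [L C]
  19. access L: HIT. Cache (old->new): [L C]
  20. access C: HIT. Cache (old->new): [L C]
  21. access L: HIT. Cache (old->new): [L C]
  22. access L: HIT. Cache (old->new): [L C]
  23. access T: MISS, evict L. Cache (old->new): [C T]
  24. access L: MISS, evict C. Cache (old->new): [T L]
  25. access L: HIT. Cache (old->new): [T L]
  26. access T: HIT. Cache (old->new): [T L]
  27. access L: HIT. Cache (old->new): [T L]
  28. access C: MISS, evict T. Cache (old->new): [L C]
  29. access L: HIT. Cache (old->new): [L C]
  30. access L: HIT. Cache (old->new): [L C]
  31. access L: HIT. Cache (old->new): [L C]
  32. access L: HIT. Cache (old->new): [L C]
  33. access L: HIT. Cache (old->new): [L C]
  34. access T: MISS, evict L. Cache (old->new): [C T]
  35. access L: MISS, evict C. Cache (old->new): [T L]
  36. access L: HIT. Cache (old->new): [T L]
  37. access C: MISS, evict T. Cache (old->new): [L C]
  38. access L: HIT. Cache (old->new): [L C]
Total: 24 hits, 14 misses, 12 evictions

Answer: L C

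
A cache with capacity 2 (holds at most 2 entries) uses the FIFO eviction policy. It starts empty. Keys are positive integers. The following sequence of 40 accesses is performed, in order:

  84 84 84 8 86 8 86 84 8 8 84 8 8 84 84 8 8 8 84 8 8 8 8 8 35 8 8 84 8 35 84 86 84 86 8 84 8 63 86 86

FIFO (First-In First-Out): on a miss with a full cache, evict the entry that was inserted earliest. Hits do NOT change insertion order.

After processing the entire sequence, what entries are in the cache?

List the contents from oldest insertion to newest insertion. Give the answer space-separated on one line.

Answer: 63 86

Derivation:
FIFO simulation (capacity=2):
  1. access 84: MISS. Cache (old->new): [84]
  2. access 84: HIT. Cache (old->new): [84]
  3. access 84: HIT. Cache (old->new): [84]
  4. access 8: MISS. Cache (old->new): [84 8]
  5. access 86: MISS, evict 84. Cache (old->new): [8 86]
  6. access 8: HIT. Cache (old->new): [8 86]
  7. access 86: HIT. Cache (old->new): [8 86]
  8. access 84: MISS, evict 8. Cache (old->new): [86 84]
  9. access 8: MISS, evict 86. Cache (old->new): [84 8]
  10. access 8: HIT. Cache (old->new): [84 8]
  11. access 84: HIT. Cache (old->new): [84 8]
  12. access 8: HIT. Cache (old->new): [84 8]
  13. access 8: HIT. Cache (old->new): [84 8]
  14. access 84: HIT. Cache (old->new): [84 8]
  15. access 84: HIT. Cache (old->new): [84 8]
  16. access 8: HIT. Cache (old->new): [84 8]
  17. access 8: HIT. Cache (old->new): [84 8]
  18. access 8: HIT. Cache (old->new): [84 8]
  19. access 84: HIT. Cache (old->new): [84 8]
  20. access 8: HIT. Cache (old->new): [84 8]
  21. access 8: HIT. Cache (old->new): [84 8]
  22. access 8: HIT. Cache (old->new): [84 8]
  23. access 8: HIT. Cache (old->new): [84 8]
  24. access 8: HIT. Cache (old->new): [84 8]
  25. access 35: MISS, evict 84. Cache (old->new): [8 35]
  26. access 8: HIT. Cache (old->new): [8 35]
  27. access 8: HIT. Cache (old->new): [8 35]
  28. access 84: MISS, evict 8. Cache (old->new): [35 84]
  29. access 8: MISS, evict 35. Cache (old->new): [84 8]
  30. access 35: MISS, evict 84. Cache (old->new): [8 35]
  31. access 84: MISS, evict 8. Cache (old->new): [35 84]
  32. access 86: MISS, evict 35. Cache (old->new): [84 86]
  33. access 84: HIT. Cache (old->new): [84 86]
  34. access 86: HIT. Cache (old->new): [84 86]
  35. access 8: MISS, evict 84. Cache (old->new): [86 8]
  36. access 84: MISS, evict 86. Cache (old->new): [8 84]
  37. access 8: HIT. Cache (old->new): [8 84]
  38. access 63: MISS, evict 8. Cache (old->new): [84 63]
  39. access 86: MISS, evict 84. Cache (old->new): [63 86]
  40. access 86: HIT. Cache (old->new): [63 86]
Total: 25 hits, 15 misses, 13 evictions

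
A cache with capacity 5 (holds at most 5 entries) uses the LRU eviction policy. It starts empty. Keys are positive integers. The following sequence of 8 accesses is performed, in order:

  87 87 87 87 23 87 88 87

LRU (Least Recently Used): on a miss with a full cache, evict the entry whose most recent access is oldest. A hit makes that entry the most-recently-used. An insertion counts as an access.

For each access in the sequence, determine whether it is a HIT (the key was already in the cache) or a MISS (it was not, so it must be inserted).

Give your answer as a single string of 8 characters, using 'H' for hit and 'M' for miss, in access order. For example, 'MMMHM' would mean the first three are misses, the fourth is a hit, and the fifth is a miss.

Answer: MHHHMHMH

Derivation:
LRU simulation (capacity=5):
  1. access 87: MISS. Cache (LRU->MRU): [87]
  2. access 87: HIT. Cache (LRU->MRU): [87]
  3. access 87: HIT. Cache (LRU->MRU): [87]
  4. access 87: HIT. Cache (LRU->MRU): [87]
  5. access 23: MISS. Cache (LRU->MRU): [87 23]
  6. access 87: HIT. Cache (LRU->MRU): [23 87]
  7. access 88: MISS. Cache (LRU->MRU): [23 87 88]
  8. access 87: HIT. Cache (LRU->MRU): [23 88 87]
Total: 5 hits, 3 misses, 0 evictions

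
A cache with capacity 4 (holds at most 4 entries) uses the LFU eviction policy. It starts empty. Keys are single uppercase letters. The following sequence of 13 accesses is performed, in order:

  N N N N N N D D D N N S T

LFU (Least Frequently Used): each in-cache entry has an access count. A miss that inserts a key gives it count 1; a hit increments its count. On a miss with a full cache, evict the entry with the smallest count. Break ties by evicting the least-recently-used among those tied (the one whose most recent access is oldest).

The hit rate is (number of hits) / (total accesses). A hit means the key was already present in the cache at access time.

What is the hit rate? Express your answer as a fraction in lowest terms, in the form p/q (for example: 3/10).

Answer: 9/13

Derivation:
LFU simulation (capacity=4):
  1. access N: MISS. Cache: [N(c=1)]
  2. access N: HIT, count now 2. Cache: [N(c=2)]
  3. access N: HIT, count now 3. Cache: [N(c=3)]
  4. access N: HIT, count now 4. Cache: [N(c=4)]
  5. access N: HIT, count now 5. Cache: [N(c=5)]
  6. access N: HIT, count now 6. Cache: [N(c=6)]
  7. access D: MISS. Cache: [D(c=1) N(c=6)]
  8. access D: HIT, count now 2. Cache: [D(c=2) N(c=6)]
  9. access D: HIT, count now 3. Cache: [D(c=3) N(c=6)]
  10. access N: HIT, count now 7. Cache: [D(c=3) N(c=7)]
  11. access N: HIT, count now 8. Cache: [D(c=3) N(c=8)]
  12. access S: MISS. Cache: [S(c=1) D(c=3) N(c=8)]
  13. access T: MISS. Cache: [S(c=1) T(c=1) D(c=3) N(c=8)]
Total: 9 hits, 4 misses, 0 evictions

Hit rate = 9/13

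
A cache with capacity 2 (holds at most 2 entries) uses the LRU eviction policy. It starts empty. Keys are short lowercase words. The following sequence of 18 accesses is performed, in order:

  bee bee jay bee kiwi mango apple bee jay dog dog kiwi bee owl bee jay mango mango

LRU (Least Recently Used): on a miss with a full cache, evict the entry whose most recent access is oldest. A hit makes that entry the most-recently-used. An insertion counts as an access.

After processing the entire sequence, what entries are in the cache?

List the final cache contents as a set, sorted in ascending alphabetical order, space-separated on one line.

Answer: jay mango

Derivation:
LRU simulation (capacity=2):
  1. access bee: MISS. Cache (LRU->MRU): [bee]
  2. access bee: HIT. Cache (LRU->MRU): [bee]
  3. access jay: MISS. Cache (LRU->MRU): [bee jay]
  4. access bee: HIT. Cache (LRU->MRU): [jay bee]
  5. access kiwi: MISS, evict jay. Cache (LRU->MRU): [bee kiwi]
  6. access mango: MISS, evict bee. Cache (LRU->MRU): [kiwi mango]
  7. access apple: MISS, evict kiwi. Cache (LRU->MRU): [mango apple]
  8. access bee: MISS, evict mango. Cache (LRU->MRU): [apple bee]
  9. access jay: MISS, evict apple. Cache (LRU->MRU): [bee jay]
  10. access dog: MISS, evict bee. Cache (LRU->MRU): [jay dog]
  11. access dog: HIT. Cache (LRU->MRU): [jay dog]
  12. access kiwi: MISS, evict jay. Cache (LRU->MRU): [dog kiwi]
  13. access bee: MISS, evict dog. Cache (LRU->MRU): [kiwi bee]
  14. access owl: MISS, evict kiwi. Cache (LRU->MRU): [bee owl]
  15. access bee: HIT. Cache (LRU->MRU): [owl bee]
  16. access jay: MISS, evict owl. Cache (LRU->MRU): [bee jay]
  17. access mango: MISS, evict bee. Cache (LRU->MRU): [jay mango]
  18. access mango: HIT. Cache (LRU->MRU): [jay mango]
Total: 5 hits, 13 misses, 11 evictions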